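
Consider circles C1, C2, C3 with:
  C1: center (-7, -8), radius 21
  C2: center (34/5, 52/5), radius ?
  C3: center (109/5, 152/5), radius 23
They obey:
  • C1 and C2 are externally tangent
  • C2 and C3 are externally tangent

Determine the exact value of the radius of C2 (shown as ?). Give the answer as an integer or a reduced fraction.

1. [ext C1·C2]  r_C2² + 42r_C2 − 88 = 0  ⇒  r_C2 = 2 (r>0 drops 1)
2. [ext C2·C3]  r_C2² + 46r_C2 − 96 = 0  ⇒  r_C2 = 2 (r>0 drops 1)

2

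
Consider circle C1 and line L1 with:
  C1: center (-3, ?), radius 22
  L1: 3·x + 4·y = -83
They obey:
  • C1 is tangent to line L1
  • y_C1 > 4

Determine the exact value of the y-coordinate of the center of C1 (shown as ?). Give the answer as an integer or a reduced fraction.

1. [C1‖L1]  y_C1² + 37y_C1 − 414 = 0  ⇒  y_C1 = -46 or 9
2. given y_C1 > 4: keep 9

9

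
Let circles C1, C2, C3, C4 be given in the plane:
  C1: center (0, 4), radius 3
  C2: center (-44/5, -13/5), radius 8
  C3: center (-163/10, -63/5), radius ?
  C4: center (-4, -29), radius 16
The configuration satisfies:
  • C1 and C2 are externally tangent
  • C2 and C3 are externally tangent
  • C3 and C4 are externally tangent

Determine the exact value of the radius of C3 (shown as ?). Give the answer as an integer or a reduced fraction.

1. [ext C2·C3]  r_C3² + 16r_C3 − 369/4 = 0  ⇒  r_C3 = 9/2 (r>0 drops 1)
2. [ext C3·C4]  r_C3² + 32r_C3 − 657/4 = 0  ⇒  r_C3 = 9/2 (r>0 drops 1)

9/2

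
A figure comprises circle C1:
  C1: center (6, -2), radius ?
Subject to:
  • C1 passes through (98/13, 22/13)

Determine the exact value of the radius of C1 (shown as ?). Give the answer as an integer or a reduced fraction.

4

1. [C1∋P]  r_C1² − 16 = 0  ⇒  r_C1 = 4 (r>0 drops 1)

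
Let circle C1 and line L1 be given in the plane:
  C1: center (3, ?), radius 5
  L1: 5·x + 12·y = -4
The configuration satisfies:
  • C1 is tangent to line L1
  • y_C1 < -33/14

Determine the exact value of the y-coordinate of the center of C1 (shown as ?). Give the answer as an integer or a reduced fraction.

1. [C1‖L1]  y_C1² + (19/6)y_C1 − 161/6 = 0  ⇒  y_C1 = -7 or 23/6
2. given y_C1 < -33/14: keep -7

-7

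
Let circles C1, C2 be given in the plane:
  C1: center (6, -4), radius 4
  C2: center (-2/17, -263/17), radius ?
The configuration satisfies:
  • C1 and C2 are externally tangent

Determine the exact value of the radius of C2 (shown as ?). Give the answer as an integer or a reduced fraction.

1. [ext C1·C2]  r_C2² + 8r_C2 − 153 = 0  ⇒  r_C2 = 9 (r>0 drops 1)

9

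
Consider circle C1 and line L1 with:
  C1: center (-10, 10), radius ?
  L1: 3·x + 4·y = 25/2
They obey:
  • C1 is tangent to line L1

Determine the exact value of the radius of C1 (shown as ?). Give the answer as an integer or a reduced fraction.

1. [C1‖L1]  r_C1² − 1/4 = 0  ⇒  r_C1 = 1/2 (r>0 drops 1)

1/2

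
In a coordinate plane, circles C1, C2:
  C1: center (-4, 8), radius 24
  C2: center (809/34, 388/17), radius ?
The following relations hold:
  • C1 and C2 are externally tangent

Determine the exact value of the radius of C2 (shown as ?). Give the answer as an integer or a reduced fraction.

1. [ext C1·C2]  r_C2² + 48r_C2 − 1665/4 = 0  ⇒  r_C2 = 15/2 (r>0 drops 1)

15/2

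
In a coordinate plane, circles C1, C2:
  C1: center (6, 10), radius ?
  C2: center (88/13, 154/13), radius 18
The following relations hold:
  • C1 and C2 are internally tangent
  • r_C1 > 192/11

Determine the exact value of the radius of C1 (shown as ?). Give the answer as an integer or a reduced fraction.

1. [int C1,C2]  r_C1² − 36r_C1 + 320 = 0  ⇒  r_C1 = 16 or 20
2. given r_C1 > 192/11: keep 20

20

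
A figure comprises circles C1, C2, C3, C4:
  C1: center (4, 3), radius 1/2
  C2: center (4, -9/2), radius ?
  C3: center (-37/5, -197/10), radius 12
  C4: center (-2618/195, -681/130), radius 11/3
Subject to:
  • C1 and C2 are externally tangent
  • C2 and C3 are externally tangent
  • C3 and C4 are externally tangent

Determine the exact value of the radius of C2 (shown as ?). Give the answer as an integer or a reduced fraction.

7

1. [ext C1·C2]  r_C2² + 1r_C2 − 56 = 0  ⇒  r_C2 = 7 (r>0 drops 1)
2. [ext C2·C3]  r_C2² + 24r_C2 − 217 = 0  ⇒  r_C2 = 7 (r>0 drops 1)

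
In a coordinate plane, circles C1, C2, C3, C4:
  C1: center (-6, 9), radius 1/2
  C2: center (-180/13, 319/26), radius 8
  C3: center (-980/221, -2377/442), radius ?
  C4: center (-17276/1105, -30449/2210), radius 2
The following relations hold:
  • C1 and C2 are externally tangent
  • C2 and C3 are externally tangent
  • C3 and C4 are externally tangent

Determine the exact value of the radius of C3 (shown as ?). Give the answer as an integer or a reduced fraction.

12

1. [ext C2·C3]  r_C3² + 16r_C3 − 336 = 0  ⇒  r_C3 = 12 (r>0 drops 1)
2. [ext C3·C4]  r_C3² + 4r_C3 − 192 = 0  ⇒  r_C3 = 12 (r>0 drops 1)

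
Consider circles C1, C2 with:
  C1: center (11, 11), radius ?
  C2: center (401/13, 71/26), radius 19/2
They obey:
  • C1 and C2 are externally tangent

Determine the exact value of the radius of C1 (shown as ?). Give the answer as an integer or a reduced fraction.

12

1. [ext C1·C2]  r_C1² + 19r_C1 − 372 = 0  ⇒  r_C1 = 12 (r>0 drops 1)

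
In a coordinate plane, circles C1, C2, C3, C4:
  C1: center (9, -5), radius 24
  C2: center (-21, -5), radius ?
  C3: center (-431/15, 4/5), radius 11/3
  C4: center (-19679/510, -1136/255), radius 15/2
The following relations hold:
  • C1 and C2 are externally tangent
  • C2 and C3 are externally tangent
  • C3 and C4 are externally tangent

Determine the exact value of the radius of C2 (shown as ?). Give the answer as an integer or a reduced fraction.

1. [ext C1·C2]  r_C2² + 48r_C2 − 324 = 0  ⇒  r_C2 = 6 (r>0 drops 1)
2. [ext C2·C3]  r_C2² + (22/3)r_C2 − 80 = 0  ⇒  r_C2 = 6 (r>0 drops 1)

6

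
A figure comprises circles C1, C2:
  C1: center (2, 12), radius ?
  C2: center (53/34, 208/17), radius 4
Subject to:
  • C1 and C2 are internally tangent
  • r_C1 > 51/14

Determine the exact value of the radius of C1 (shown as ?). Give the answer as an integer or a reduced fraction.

1. [int C1,C2]  r_C1² − 8r_C1 + 63/4 = 0  ⇒  r_C1 = 7/2 or 9/2
2. given r_C1 > 51/14: keep 9/2

9/2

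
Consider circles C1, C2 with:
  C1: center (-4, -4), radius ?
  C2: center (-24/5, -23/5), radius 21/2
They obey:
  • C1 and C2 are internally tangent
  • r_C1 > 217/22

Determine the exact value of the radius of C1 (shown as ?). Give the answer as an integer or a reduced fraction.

1. [int C1,C2]  r_C1² − 21r_C1 + 437/4 = 0  ⇒  r_C1 = 19/2 or 23/2
2. given r_C1 > 217/22: keep 23/2

23/2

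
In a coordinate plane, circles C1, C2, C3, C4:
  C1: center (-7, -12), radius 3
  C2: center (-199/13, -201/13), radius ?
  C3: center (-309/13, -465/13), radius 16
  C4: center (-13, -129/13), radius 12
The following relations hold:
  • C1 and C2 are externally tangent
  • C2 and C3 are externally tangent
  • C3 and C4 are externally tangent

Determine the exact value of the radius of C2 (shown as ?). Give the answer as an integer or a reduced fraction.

6

1. [ext C1·C2]  r_C2² + 6r_C2 − 72 = 0  ⇒  r_C2 = 6 (r>0 drops 1)
2. [ext C2·C3]  r_C2² + 32r_C2 − 228 = 0  ⇒  r_C2 = 6 (r>0 drops 1)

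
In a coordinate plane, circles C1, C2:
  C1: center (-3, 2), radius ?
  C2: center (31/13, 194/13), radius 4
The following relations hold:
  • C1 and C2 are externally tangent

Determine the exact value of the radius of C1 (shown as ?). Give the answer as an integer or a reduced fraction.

1. [ext C1·C2]  r_C1² + 8r_C1 − 180 = 0  ⇒  r_C1 = 10 (r>0 drops 1)

10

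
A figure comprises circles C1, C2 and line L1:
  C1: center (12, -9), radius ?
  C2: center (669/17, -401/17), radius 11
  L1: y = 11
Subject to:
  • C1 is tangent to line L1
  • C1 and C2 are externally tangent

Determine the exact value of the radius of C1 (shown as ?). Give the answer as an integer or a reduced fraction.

1. [C1‖L1]  r_C1² − 400 = 0  ⇒  r_C1 = 20 (r>0 drops 1)
2. [ext C1·C2]  r_C1² + 22r_C1 − 840 = 0  ⇒  r_C1 = 20 (r>0 drops 1)

20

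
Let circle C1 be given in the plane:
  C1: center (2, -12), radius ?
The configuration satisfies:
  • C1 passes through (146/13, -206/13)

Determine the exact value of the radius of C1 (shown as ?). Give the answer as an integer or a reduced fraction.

10

1. [C1∋P]  r_C1² − 100 = 0  ⇒  r_C1 = 10 (r>0 drops 1)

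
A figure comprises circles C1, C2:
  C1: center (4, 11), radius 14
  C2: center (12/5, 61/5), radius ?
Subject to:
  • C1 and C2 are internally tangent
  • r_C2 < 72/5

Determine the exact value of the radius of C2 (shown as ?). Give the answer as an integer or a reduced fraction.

1. [int C1,C2]  r_C2² − 28r_C2 + 192 = 0  ⇒  r_C2 = 12 or 16
2. given r_C2 < 72/5: keep 12

12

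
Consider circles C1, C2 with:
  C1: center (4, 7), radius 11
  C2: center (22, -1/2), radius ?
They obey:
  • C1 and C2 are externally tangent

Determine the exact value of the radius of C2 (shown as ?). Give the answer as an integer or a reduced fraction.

17/2

1. [ext C1·C2]  r_C2² + 22r_C2 − 1037/4 = 0  ⇒  r_C2 = 17/2 (r>0 drops 1)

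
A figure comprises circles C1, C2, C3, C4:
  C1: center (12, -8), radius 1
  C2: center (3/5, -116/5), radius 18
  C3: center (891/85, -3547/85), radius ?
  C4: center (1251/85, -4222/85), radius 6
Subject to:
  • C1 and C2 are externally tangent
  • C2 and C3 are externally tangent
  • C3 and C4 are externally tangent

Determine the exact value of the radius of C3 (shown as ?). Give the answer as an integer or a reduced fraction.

3

1. [ext C2·C3]  r_C3² + 36r_C3 − 117 = 0  ⇒  r_C3 = 3 (r>0 drops 1)
2. [ext C3·C4]  r_C3² + 12r_C3 − 45 = 0  ⇒  r_C3 = 3 (r>0 drops 1)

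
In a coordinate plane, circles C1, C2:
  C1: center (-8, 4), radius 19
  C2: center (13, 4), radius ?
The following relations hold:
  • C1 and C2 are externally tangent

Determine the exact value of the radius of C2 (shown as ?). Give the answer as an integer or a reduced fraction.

1. [ext C1·C2]  r_C2² + 38r_C2 − 80 = 0  ⇒  r_C2 = 2 (r>0 drops 1)

2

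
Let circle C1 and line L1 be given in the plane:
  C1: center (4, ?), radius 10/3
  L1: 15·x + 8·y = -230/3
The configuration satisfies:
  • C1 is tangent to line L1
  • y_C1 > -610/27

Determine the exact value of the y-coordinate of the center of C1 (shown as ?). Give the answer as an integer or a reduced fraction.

-10

1. [C1‖L1]  y_C1² + (205/6)y_C1 + 725/3 = 0  ⇒  y_C1 = -145/6 or -10
2. given y_C1 > -610/27: keep -10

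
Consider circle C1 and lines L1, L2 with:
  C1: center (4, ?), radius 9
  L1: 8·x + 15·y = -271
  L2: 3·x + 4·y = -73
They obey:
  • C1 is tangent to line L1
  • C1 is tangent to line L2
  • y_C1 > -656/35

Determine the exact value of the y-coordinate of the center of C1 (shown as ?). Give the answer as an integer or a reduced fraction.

-10

1. [C1‖L1]  y_C1² + (202/5)y_C1 + 304 = 0  ⇒  y_C1 = -152/5 or -10
2. [C1‖L2]  y_C1² + (85/2)y_C1 + 325 = 0  ⇒  y_C1 = -65/2 or -10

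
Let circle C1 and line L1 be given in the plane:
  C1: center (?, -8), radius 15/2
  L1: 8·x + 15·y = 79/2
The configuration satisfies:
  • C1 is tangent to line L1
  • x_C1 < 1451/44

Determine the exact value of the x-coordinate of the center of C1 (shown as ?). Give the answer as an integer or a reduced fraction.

1. [C1‖L1]  x_C1² − (319/8)x_C1 + 287/2 = 0  ⇒  x_C1 = 4 or 287/8
2. given x_C1 < 1451/44: keep 4

4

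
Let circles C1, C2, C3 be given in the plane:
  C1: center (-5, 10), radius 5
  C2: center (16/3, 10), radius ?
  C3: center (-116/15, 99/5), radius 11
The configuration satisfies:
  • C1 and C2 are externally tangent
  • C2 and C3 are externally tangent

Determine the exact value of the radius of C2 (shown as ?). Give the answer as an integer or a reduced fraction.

1. [ext C1·C2]  r_C2² + 10r_C2 − 736/9 = 0  ⇒  r_C2 = 16/3 (r>0 drops 1)
2. [ext C2·C3]  r_C2² + 22r_C2 − 1312/9 = 0  ⇒  r_C2 = 16/3 (r>0 drops 1)

16/3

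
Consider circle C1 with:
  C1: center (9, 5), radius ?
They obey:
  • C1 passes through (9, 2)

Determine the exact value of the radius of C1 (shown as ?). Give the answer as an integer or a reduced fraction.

3

1. [C1∋P]  r_C1² − 9 = 0  ⇒  r_C1 = 3 (r>0 drops 1)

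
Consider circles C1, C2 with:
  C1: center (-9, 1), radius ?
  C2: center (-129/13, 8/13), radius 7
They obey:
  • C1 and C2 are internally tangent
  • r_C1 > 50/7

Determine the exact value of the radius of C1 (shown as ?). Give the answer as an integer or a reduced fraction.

8

1. [int C1,C2]  r_C1² − 14r_C1 + 48 = 0  ⇒  r_C1 = 6 or 8
2. given r_C1 > 50/7: keep 8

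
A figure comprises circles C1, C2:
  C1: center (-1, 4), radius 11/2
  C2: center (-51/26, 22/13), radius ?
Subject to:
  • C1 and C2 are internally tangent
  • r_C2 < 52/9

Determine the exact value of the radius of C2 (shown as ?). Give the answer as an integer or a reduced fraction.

1. [int C1,C2]  r_C2² − 11r_C2 + 24 = 0  ⇒  r_C2 = 3 or 8
2. given r_C2 < 52/9: keep 3

3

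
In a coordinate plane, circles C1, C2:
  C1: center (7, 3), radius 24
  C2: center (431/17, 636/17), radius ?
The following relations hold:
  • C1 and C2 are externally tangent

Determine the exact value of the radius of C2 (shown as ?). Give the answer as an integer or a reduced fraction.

15

1. [ext C1·C2]  r_C2² + 48r_C2 − 945 = 0  ⇒  r_C2 = 15 (r>0 drops 1)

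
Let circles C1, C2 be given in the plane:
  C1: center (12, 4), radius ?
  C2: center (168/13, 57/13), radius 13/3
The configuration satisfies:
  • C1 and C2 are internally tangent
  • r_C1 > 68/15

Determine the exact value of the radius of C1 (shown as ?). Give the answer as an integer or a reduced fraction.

1. [int C1,C2]  r_C1² − (26/3)r_C1 + 160/9 = 0  ⇒  r_C1 = 10/3 or 16/3
2. given r_C1 > 68/15: keep 16/3

16/3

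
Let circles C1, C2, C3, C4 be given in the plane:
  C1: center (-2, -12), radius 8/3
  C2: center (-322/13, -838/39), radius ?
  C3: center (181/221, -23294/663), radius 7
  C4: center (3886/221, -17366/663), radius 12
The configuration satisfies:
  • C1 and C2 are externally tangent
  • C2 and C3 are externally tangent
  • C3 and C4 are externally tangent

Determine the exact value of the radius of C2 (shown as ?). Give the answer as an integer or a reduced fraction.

1. [ext C1·C2]  r_C2² + (16/3)r_C2 − 1804/3 = 0  ⇒  r_C2 = 22 (r>0 drops 1)
2. [ext C2·C3]  r_C2² + 14r_C2 − 792 = 0  ⇒  r_C2 = 22 (r>0 drops 1)

22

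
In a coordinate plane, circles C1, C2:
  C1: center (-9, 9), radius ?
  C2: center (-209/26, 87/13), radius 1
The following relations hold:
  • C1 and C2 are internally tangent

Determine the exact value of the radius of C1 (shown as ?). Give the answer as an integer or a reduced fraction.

7/2

1. [int C1,C2]  r_C1² − 2r_C1 − 21/4 = 0  ⇒  r_C1 = 7/2 (r>0 drops 1)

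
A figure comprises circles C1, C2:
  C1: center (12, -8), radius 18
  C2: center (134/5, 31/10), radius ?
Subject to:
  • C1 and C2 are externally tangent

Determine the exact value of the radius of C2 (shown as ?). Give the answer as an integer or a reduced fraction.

1/2

1. [ext C1·C2]  r_C2² + 36r_C2 − 73/4 = 0  ⇒  r_C2 = 1/2 (r>0 drops 1)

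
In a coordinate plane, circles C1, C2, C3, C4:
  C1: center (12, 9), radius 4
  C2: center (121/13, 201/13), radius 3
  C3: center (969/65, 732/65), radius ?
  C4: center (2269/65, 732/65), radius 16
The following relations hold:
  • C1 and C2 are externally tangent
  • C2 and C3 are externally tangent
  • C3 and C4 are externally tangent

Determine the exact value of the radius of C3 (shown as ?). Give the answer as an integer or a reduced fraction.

1. [ext C2·C3]  r_C3² + 6r_C3 − 40 = 0  ⇒  r_C3 = 4 (r>0 drops 1)
2. [ext C3·C4]  r_C3² + 32r_C3 − 144 = 0  ⇒  r_C3 = 4 (r>0 drops 1)

4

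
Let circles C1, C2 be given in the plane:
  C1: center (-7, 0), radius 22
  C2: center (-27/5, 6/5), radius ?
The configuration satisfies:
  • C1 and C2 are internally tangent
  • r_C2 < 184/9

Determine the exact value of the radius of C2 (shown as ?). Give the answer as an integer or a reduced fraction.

1. [int C1,C2]  r_C2² − 44r_C2 + 480 = 0  ⇒  r_C2 = 20 or 24
2. given r_C2 < 184/9: keep 20

20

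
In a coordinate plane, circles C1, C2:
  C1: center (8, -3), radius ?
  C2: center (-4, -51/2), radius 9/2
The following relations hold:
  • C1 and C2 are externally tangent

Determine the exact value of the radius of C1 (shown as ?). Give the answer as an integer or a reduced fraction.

21

1. [ext C1·C2]  r_C1² + 9r_C1 − 630 = 0  ⇒  r_C1 = 21 (r>0 drops 1)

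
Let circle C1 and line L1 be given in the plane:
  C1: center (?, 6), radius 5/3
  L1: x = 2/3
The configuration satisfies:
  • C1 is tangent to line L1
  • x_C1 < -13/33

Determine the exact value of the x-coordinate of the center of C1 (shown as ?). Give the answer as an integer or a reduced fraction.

-1

1. [C1‖L1]  x_C1² − (4/3)x_C1 − 7/3 = 0  ⇒  x_C1 = -1 or 7/3
2. given x_C1 < -13/33: keep -1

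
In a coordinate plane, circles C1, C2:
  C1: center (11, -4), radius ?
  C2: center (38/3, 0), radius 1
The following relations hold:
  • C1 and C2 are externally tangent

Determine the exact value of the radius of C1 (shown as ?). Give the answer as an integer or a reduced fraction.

10/3

1. [ext C1·C2]  r_C1² + 2r_C1 − 160/9 = 0  ⇒  r_C1 = 10/3 (r>0 drops 1)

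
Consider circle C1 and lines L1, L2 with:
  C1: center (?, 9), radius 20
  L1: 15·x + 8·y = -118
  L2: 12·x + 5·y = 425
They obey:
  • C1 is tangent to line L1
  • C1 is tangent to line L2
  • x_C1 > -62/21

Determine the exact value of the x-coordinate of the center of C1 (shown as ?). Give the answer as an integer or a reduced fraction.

1. [C1‖L1]  x_C1² + (76/3)x_C1 − 1060/3 = 0  ⇒  x_C1 = -106/3 or 10
2. [C1‖L2]  x_C1² − (190/3)x_C1 + 1600/3 = 0  ⇒  x_C1 = 10 or 160/3

10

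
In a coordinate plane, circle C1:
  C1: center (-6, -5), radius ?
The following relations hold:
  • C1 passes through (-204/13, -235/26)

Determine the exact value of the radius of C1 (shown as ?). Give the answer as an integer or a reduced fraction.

1. [C1∋P]  r_C1² − 441/4 = 0  ⇒  r_C1 = 21/2 (r>0 drops 1)

21/2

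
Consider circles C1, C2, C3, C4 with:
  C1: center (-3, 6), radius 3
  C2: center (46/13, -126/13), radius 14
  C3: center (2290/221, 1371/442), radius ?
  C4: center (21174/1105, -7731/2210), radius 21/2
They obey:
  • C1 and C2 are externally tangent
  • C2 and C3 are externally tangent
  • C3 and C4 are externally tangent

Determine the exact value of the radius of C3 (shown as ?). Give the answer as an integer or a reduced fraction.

1/2

1. [ext C2·C3]  r_C3² + 28r_C3 − 57/4 = 0  ⇒  r_C3 = 1/2 (r>0 drops 1)
2. [ext C3·C4]  r_C3² + 21r_C3 − 43/4 = 0  ⇒  r_C3 = 1/2 (r>0 drops 1)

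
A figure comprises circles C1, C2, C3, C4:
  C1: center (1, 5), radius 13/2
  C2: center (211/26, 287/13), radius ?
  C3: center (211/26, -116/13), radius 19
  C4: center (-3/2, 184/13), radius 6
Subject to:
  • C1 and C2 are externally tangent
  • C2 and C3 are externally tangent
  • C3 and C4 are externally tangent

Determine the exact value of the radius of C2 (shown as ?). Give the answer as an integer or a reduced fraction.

1. [ext C1·C2]  r_C2² + 13r_C2 − 300 = 0  ⇒  r_C2 = 12 (r>0 drops 1)
2. [ext C2·C3]  r_C2² + 38r_C2 − 600 = 0  ⇒  r_C2 = 12 (r>0 drops 1)

12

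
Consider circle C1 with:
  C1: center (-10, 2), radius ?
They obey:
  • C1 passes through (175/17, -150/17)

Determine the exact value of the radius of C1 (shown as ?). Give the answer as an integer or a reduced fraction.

1. [C1∋P]  r_C1² − 529 = 0  ⇒  r_C1 = 23 (r>0 drops 1)

23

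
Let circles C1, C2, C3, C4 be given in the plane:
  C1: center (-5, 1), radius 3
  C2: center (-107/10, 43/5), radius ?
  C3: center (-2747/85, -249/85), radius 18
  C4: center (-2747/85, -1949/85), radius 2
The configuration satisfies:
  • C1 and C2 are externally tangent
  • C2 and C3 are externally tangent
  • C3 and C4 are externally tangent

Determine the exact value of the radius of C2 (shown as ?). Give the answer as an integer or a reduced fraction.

1. [ext C1·C2]  r_C2² + 6r_C2 − 325/4 = 0  ⇒  r_C2 = 13/2 (r>0 drops 1)
2. [ext C2·C3]  r_C2² + 36r_C2 − 1105/4 = 0  ⇒  r_C2 = 13/2 (r>0 drops 1)

13/2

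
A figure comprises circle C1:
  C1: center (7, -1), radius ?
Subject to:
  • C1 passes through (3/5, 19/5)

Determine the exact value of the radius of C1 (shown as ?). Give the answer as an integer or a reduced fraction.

8

1. [C1∋P]  r_C1² − 64 = 0  ⇒  r_C1 = 8 (r>0 drops 1)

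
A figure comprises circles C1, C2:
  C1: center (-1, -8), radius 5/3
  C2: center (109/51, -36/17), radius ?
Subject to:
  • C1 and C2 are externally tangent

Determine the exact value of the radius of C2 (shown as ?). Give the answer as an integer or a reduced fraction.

1. [ext C1·C2]  r_C2² + (10/3)r_C2 − 125/3 = 0  ⇒  r_C2 = 5 (r>0 drops 1)

5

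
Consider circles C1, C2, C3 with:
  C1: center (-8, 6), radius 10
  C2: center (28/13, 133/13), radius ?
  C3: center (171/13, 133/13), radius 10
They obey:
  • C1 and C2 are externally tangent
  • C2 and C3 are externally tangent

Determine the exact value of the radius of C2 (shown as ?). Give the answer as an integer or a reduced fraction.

1

1. [ext C1·C2]  r_C2² + 20r_C2 − 21 = 0  ⇒  r_C2 = 1 (r>0 drops 1)
2. [ext C2·C3]  r_C2² + 20r_C2 − 21 = 0  ⇒  r_C2 = 1 (r>0 drops 1)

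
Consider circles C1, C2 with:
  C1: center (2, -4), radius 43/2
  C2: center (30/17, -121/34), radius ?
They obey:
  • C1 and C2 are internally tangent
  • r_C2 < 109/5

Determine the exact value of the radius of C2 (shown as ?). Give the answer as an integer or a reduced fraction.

1. [int C1,C2]  r_C2² − 43r_C2 + 462 = 0  ⇒  r_C2 = 21 or 22
2. given r_C2 < 109/5: keep 21

21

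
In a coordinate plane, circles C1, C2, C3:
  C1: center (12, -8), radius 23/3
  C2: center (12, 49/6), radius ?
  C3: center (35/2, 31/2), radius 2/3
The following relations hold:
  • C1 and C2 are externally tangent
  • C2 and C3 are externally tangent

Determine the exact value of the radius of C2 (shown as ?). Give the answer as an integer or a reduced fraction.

1. [ext C1·C2]  r_C2² + (46/3)r_C2 − 2431/12 = 0  ⇒  r_C2 = 17/2 (r>0 drops 1)
2. [ext C2·C3]  r_C2² + (4/3)r_C2 − 1003/12 = 0  ⇒  r_C2 = 17/2 (r>0 drops 1)

17/2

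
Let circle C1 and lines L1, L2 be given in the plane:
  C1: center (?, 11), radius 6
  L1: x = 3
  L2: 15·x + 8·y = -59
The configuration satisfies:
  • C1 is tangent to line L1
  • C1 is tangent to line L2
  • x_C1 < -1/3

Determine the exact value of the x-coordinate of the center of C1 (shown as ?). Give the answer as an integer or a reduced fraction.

-3

1. [C1‖L1]  x_C1² − 6x_C1 − 27 = 0  ⇒  x_C1 = -3 or 9
2. [C1‖L2]  x_C1² + (98/5)x_C1 + 249/5 = 0  ⇒  x_C1 = -83/5 or -3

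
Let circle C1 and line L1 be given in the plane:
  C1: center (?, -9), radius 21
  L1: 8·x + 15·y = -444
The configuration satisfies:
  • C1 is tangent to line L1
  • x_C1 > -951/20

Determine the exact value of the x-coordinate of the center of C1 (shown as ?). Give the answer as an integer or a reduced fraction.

6

1. [C1‖L1]  x_C1² + (309/4)x_C1 − 999/2 = 0  ⇒  x_C1 = -333/4 or 6
2. given x_C1 > -951/20: keep 6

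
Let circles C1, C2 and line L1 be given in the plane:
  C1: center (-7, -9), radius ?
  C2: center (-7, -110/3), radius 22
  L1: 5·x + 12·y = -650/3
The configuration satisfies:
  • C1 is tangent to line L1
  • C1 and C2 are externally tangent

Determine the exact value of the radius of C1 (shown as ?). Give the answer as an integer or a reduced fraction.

1. [C1‖L1]  r_C1² − 289/9 = 0  ⇒  r_C1 = 17/3 (r>0 drops 1)
2. [ext C1·C2]  r_C1² + 44r_C1 − 2533/9 = 0  ⇒  r_C1 = 17/3 (r>0 drops 1)

17/3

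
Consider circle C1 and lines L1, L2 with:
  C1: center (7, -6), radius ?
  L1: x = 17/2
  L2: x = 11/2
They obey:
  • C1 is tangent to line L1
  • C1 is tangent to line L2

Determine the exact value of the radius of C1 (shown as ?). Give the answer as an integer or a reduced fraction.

1. [C1‖L1]  r_C1² − 9/4 = 0  ⇒  r_C1 = 3/2 (r>0 drops 1)
2. [C1‖L2]  r_C1² − 9/4 = 0  ⇒  r_C1 = 3/2 (r>0 drops 1)

3/2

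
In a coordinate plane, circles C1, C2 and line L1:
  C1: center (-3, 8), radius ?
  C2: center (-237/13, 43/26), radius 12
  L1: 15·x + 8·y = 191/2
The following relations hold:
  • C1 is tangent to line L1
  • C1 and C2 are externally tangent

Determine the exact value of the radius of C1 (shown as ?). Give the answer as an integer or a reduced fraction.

9/2

1. [C1‖L1]  r_C1² − 81/4 = 0  ⇒  r_C1 = 9/2 (r>0 drops 1)
2. [ext C1·C2]  r_C1² + 24r_C1 − 513/4 = 0  ⇒  r_C1 = 9/2 (r>0 drops 1)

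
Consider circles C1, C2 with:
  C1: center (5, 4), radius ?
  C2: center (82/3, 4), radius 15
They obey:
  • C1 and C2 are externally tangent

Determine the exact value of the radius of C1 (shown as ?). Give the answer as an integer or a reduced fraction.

1. [ext C1·C2]  r_C1² + 30r_C1 − 2464/9 = 0  ⇒  r_C1 = 22/3 (r>0 drops 1)

22/3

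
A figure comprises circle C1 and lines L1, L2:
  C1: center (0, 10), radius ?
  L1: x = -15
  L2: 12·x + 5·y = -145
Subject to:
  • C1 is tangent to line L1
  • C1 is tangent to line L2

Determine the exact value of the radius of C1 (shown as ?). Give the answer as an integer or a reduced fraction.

15

1. [C1‖L1]  r_C1² − 225 = 0  ⇒  r_C1 = 15 (r>0 drops 1)
2. [C1‖L2]  r_C1² − 225 = 0  ⇒  r_C1 = 15 (r>0 drops 1)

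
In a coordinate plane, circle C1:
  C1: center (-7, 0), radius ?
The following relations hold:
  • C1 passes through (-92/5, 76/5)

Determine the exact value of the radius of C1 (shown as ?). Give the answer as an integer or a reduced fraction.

1. [C1∋P]  r_C1² − 361 = 0  ⇒  r_C1 = 19 (r>0 drops 1)

19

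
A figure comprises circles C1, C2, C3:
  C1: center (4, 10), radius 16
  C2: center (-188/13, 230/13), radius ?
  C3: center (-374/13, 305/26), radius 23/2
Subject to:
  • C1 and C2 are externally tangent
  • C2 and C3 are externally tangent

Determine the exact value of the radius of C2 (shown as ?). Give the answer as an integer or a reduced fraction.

1. [ext C1·C2]  r_C2² + 32r_C2 − 144 = 0  ⇒  r_C2 = 4 (r>0 drops 1)
2. [ext C2·C3]  r_C2² + 23r_C2 − 108 = 0  ⇒  r_C2 = 4 (r>0 drops 1)

4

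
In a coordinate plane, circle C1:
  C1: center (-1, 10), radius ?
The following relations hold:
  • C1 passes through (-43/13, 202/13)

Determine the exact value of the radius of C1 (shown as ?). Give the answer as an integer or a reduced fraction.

6

1. [C1∋P]  r_C1² − 36 = 0  ⇒  r_C1 = 6 (r>0 drops 1)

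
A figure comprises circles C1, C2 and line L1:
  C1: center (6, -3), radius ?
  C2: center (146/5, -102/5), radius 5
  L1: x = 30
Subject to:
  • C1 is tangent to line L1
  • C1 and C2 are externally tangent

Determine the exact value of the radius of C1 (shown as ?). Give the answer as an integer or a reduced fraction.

24

1. [C1‖L1]  r_C1² − 576 = 0  ⇒  r_C1 = 24 (r>0 drops 1)
2. [ext C1·C2]  r_C1² + 10r_C1 − 816 = 0  ⇒  r_C1 = 24 (r>0 drops 1)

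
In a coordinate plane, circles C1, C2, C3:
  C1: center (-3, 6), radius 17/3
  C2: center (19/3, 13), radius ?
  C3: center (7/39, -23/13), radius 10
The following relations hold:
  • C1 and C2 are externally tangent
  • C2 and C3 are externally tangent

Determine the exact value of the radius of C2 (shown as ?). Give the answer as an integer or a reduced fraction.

1. [ext C1·C2]  r_C2² + (34/3)r_C2 − 104 = 0  ⇒  r_C2 = 6 (r>0 drops 1)
2. [ext C2·C3]  r_C2² + 20r_C2 − 156 = 0  ⇒  r_C2 = 6 (r>0 drops 1)

6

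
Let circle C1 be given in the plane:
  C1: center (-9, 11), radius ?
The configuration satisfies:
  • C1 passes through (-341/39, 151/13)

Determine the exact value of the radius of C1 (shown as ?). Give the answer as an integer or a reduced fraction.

2/3

1. [C1∋P]  r_C1² − 4/9 = 0  ⇒  r_C1 = 2/3 (r>0 drops 1)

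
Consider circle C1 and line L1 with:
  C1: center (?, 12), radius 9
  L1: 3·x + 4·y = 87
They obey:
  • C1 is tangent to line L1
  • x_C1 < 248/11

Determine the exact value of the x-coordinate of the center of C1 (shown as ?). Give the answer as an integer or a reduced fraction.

-2

1. [C1‖L1]  x_C1² − 26x_C1 − 56 = 0  ⇒  x_C1 = -2 or 28
2. given x_C1 < 248/11: keep -2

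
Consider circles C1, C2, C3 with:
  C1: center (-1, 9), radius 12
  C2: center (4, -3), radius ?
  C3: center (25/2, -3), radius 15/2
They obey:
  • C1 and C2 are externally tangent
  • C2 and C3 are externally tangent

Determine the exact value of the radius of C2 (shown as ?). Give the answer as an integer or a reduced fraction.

1

1. [ext C1·C2]  r_C2² + 24r_C2 − 25 = 0  ⇒  r_C2 = 1 (r>0 drops 1)
2. [ext C2·C3]  r_C2² + 15r_C2 − 16 = 0  ⇒  r_C2 = 1 (r>0 drops 1)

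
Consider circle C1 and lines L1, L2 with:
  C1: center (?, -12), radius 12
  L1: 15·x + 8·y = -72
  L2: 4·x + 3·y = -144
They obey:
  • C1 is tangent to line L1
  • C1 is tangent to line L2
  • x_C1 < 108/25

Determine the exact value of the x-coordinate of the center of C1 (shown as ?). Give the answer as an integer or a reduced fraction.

-12

1. [C1‖L1]  x_C1² − (16/5)x_C1 − 912/5 = 0  ⇒  x_C1 = -12 or 76/5
2. [C1‖L2]  x_C1² + 54x_C1 + 504 = 0  ⇒  x_C1 = -42 or -12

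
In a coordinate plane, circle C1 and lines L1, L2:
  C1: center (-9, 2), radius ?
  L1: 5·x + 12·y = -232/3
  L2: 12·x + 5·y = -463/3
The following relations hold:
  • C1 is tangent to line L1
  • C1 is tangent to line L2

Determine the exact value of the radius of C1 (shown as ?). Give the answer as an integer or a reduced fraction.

13/3

1. [C1‖L1]  r_C1² − 169/9 = 0  ⇒  r_C1 = 13/3 (r>0 drops 1)
2. [C1‖L2]  r_C1² − 169/9 = 0  ⇒  r_C1 = 13/3 (r>0 drops 1)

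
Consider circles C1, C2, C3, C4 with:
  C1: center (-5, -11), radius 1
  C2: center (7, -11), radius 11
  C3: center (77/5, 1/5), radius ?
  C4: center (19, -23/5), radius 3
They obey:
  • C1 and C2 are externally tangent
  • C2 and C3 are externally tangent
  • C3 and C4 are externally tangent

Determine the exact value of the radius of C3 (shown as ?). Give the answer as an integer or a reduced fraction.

3

1. [ext C2·C3]  r_C3² + 22r_C3 − 75 = 0  ⇒  r_C3 = 3 (r>0 drops 1)
2. [ext C3·C4]  r_C3² + 6r_C3 − 27 = 0  ⇒  r_C3 = 3 (r>0 drops 1)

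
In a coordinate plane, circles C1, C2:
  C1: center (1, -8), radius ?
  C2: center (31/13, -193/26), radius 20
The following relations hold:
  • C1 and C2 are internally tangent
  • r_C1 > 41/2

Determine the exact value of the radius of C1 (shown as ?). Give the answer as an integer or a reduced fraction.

43/2

1. [int C1,C2]  r_C1² − 40r_C1 + 1591/4 = 0  ⇒  r_C1 = 37/2 or 43/2
2. given r_C1 > 41/2: keep 43/2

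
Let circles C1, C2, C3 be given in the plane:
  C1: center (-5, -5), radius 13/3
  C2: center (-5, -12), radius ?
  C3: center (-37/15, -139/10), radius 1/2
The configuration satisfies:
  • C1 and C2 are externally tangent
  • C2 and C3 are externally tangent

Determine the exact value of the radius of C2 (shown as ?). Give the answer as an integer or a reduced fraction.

8/3

1. [ext C1·C2]  r_C2² + (26/3)r_C2 − 272/9 = 0  ⇒  r_C2 = 8/3 (r>0 drops 1)
2. [ext C2·C3]  r_C2² + 1r_C2 − 88/9 = 0  ⇒  r_C2 = 8/3 (r>0 drops 1)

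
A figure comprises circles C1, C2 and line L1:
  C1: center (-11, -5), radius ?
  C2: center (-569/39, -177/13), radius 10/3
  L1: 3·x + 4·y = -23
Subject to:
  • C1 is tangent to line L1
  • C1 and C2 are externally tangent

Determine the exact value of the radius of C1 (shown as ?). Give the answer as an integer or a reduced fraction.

6

1. [C1‖L1]  r_C1² − 36 = 0  ⇒  r_C1 = 6 (r>0 drops 1)
2. [ext C1·C2]  r_C1² + (20/3)r_C1 − 76 = 0  ⇒  r_C1 = 6 (r>0 drops 1)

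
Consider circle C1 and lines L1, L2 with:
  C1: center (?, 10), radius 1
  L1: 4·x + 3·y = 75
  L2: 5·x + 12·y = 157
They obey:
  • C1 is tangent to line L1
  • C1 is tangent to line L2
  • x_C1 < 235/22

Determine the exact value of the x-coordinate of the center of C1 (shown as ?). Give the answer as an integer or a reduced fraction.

10

1. [C1‖L1]  x_C1² − (45/2)x_C1 + 125 = 0  ⇒  x_C1 = 10 or 25/2
2. [C1‖L2]  x_C1² − (74/5)x_C1 + 48 = 0  ⇒  x_C1 = 24/5 or 10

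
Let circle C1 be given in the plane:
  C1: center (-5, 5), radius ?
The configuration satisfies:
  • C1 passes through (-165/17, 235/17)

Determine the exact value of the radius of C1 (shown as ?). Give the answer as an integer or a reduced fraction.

10

1. [C1∋P]  r_C1² − 100 = 0  ⇒  r_C1 = 10 (r>0 drops 1)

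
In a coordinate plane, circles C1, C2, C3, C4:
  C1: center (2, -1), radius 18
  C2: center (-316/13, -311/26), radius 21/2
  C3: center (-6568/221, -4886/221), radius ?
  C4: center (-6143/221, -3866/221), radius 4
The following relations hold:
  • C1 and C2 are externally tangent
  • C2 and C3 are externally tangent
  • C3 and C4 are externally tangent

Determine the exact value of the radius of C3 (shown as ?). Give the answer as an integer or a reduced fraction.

1

1. [ext C2·C3]  r_C3² + 21r_C3 − 22 = 0  ⇒  r_C3 = 1 (r>0 drops 1)
2. [ext C3·C4]  r_C3² + 8r_C3 − 9 = 0  ⇒  r_C3 = 1 (r>0 drops 1)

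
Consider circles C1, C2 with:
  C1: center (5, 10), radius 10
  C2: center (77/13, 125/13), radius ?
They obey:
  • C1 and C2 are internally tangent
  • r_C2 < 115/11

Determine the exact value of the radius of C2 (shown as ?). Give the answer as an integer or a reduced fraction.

9

1. [int C1,C2]  r_C2² − 20r_C2 + 99 = 0  ⇒  r_C2 = 9 or 11
2. given r_C2 < 115/11: keep 9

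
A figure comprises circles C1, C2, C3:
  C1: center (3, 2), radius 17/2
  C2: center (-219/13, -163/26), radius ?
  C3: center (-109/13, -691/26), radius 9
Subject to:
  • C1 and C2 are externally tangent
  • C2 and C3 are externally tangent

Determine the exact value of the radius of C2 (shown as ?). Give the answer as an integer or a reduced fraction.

1. [ext C1·C2]  r_C2² + 17r_C2 − 390 = 0  ⇒  r_C2 = 13 (r>0 drops 1)
2. [ext C2·C3]  r_C2² + 18r_C2 − 403 = 0  ⇒  r_C2 = 13 (r>0 drops 1)

13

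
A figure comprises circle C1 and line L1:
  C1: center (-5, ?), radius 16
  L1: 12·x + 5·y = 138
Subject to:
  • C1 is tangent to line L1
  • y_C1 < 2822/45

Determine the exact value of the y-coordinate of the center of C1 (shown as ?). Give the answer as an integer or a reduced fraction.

-2

1. [C1‖L1]  y_C1² − (396/5)y_C1 − 812/5 = 0  ⇒  y_C1 = -2 or 406/5
2. given y_C1 < 2822/45: keep -2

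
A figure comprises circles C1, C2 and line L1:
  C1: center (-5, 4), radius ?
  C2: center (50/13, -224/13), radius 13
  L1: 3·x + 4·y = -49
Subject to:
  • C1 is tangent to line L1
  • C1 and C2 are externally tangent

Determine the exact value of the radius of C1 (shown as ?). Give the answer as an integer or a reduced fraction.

10

1. [C1‖L1]  r_C1² − 100 = 0  ⇒  r_C1 = 10 (r>0 drops 1)
2. [ext C1·C2]  r_C1² + 26r_C1 − 360 = 0  ⇒  r_C1 = 10 (r>0 drops 1)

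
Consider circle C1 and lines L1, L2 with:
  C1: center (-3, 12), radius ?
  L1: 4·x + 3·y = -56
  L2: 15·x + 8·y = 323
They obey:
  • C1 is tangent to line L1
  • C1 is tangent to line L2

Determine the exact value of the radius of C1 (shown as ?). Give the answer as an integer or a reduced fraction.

1. [C1‖L1]  r_C1² − 256 = 0  ⇒  r_C1 = 16 (r>0 drops 1)
2. [C1‖L2]  r_C1² − 256 = 0  ⇒  r_C1 = 16 (r>0 drops 1)

16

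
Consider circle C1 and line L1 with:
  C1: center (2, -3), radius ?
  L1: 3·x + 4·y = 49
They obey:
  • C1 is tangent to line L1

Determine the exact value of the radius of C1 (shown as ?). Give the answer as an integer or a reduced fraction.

1. [C1‖L1]  r_C1² − 121 = 0  ⇒  r_C1 = 11 (r>0 drops 1)

11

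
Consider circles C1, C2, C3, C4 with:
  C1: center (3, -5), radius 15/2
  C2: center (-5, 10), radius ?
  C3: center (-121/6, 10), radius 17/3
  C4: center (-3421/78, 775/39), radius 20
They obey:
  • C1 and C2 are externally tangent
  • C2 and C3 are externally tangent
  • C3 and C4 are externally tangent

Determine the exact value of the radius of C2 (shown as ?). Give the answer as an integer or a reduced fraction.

19/2

1. [ext C1·C2]  r_C2² + 15r_C2 − 931/4 = 0  ⇒  r_C2 = 19/2 (r>0 drops 1)
2. [ext C2·C3]  r_C2² + (34/3)r_C2 − 2375/12 = 0  ⇒  r_C2 = 19/2 (r>0 drops 1)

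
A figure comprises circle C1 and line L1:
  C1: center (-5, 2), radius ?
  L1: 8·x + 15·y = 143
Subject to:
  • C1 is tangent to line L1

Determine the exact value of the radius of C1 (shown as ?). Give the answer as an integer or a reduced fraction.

9

1. [C1‖L1]  r_C1² − 81 = 0  ⇒  r_C1 = 9 (r>0 drops 1)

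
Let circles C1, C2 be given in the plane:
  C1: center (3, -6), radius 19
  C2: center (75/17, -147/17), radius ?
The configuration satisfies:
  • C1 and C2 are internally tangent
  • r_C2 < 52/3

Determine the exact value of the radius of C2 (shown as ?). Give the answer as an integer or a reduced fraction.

16

1. [int C1,C2]  r_C2² − 38r_C2 + 352 = 0  ⇒  r_C2 = 16 or 22
2. given r_C2 < 52/3: keep 16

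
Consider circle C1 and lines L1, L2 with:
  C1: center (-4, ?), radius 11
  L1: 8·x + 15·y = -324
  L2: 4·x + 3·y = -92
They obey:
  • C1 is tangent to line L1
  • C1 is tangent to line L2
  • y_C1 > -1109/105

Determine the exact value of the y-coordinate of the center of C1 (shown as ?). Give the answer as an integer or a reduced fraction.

-7

1. [C1‖L1]  y_C1² + (584/15)y_C1 + 3353/15 = 0  ⇒  y_C1 = -479/15 or -7
2. [C1‖L2]  y_C1² + (152/3)y_C1 + 917/3 = 0  ⇒  y_C1 = -131/3 or -7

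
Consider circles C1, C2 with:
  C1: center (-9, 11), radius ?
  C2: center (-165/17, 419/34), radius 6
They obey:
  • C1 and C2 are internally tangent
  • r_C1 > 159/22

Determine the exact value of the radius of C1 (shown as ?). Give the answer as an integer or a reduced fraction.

15/2

1. [int C1,C2]  r_C1² − 12r_C1 + 135/4 = 0  ⇒  r_C1 = 9/2 or 15/2
2. given r_C1 > 159/22: keep 15/2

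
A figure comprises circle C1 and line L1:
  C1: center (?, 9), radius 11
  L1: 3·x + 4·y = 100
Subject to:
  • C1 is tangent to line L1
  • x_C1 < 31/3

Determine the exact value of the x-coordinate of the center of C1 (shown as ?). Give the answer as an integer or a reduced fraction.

1. [C1‖L1]  x_C1² − (128/3)x_C1 + 119 = 0  ⇒  x_C1 = 3 or 119/3
2. given x_C1 < 31/3: keep 3

3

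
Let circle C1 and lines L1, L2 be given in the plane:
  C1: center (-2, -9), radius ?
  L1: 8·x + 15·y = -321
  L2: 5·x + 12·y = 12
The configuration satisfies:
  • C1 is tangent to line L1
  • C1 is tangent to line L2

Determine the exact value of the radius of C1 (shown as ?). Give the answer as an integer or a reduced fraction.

1. [C1‖L1]  r_C1² − 100 = 0  ⇒  r_C1 = 10 (r>0 drops 1)
2. [C1‖L2]  r_C1² − 100 = 0  ⇒  r_C1 = 10 (r>0 drops 1)

10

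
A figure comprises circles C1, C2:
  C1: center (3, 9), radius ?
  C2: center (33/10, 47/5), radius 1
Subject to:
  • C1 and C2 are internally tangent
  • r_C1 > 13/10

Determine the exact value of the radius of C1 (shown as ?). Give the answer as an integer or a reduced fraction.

1. [int C1,C2]  r_C1² − 2r_C1 + 3/4 = 0  ⇒  r_C1 = 1/2 or 3/2
2. given r_C1 > 13/10: keep 3/2

3/2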